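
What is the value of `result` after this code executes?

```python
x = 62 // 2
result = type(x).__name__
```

x is int; result = 'int'

'int'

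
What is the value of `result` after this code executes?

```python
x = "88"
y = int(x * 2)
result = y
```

x = '88'; y = 8888; result = 8888

8888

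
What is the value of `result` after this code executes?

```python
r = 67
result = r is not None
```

r = 67; result = True

True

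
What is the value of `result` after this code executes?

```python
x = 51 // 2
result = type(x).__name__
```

x is int; result = 'int'

'int'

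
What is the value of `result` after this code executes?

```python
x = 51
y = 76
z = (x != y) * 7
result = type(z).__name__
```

x is int; y is int; z is int; result = 'int'

'int'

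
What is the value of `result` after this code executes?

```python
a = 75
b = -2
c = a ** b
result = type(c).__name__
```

a is int; b is int; c is float; result = 'float'

'float'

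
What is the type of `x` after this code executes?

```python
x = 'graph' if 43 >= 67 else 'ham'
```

Both branches of conditional are str

str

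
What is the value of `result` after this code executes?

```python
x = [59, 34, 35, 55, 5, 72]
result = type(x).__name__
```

x is list; result = 'list'

'list'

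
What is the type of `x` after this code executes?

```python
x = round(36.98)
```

round() with no decimal places returns int

int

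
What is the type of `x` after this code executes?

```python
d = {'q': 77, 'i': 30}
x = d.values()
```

.values() returns dict_values view

dict_values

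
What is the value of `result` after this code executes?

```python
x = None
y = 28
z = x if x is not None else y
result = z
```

x = None; y = 28; z = 28; result = 28

28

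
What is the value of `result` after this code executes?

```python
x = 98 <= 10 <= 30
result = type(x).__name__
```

x is bool; result = 'bool'

'bool'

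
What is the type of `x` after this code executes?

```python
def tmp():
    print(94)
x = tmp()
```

Function without return returns None

NoneType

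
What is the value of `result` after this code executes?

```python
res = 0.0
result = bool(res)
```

res = 0.0; result = False

False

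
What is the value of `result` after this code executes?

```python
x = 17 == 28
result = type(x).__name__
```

x is bool; result = 'bool'

'bool'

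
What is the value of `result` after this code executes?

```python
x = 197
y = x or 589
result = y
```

x = 197; y = 197; result = 197

197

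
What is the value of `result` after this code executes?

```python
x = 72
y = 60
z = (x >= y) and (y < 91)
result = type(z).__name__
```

x is int; y is int; z is bool; result = 'bool'

'bool'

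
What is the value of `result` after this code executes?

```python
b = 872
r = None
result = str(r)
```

b = 872; r = None; result = 'None'

'None'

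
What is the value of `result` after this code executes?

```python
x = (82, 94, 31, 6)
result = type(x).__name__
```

x is tuple; result = 'tuple'

'tuple'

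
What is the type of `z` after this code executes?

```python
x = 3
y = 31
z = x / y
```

int / int = float

float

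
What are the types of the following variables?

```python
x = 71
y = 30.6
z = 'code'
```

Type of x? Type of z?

x is assigned a bare integer (no decimal point), so it is an int; z is assigned a quoted string literal, so it is a str

int, str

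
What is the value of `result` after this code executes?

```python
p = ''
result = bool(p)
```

p = ''; result = False

False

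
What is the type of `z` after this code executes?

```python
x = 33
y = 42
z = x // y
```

int // int = int

int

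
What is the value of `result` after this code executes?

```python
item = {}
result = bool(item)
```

item = {}; result = False

False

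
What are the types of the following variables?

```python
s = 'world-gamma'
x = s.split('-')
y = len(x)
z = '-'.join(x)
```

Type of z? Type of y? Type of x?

str.join() returns str; len() returns int; str.split() returns list

str, int, list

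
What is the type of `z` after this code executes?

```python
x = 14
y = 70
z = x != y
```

Comparison returns bool

bool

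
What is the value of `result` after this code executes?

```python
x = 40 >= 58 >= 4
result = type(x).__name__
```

x is bool; result = 'bool'

'bool'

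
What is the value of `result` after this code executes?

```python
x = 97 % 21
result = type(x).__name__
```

x is int; result = 'int'

'int'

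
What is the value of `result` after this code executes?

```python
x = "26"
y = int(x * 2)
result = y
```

x = '26'; y = 2626; result = 2626

2626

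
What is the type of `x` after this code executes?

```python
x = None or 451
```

'or' with None returns the other truthy value

int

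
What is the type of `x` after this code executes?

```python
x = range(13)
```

range() returns a range object

range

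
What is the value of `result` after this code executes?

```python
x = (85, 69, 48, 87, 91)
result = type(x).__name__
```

x is tuple; result = 'tuple'

'tuple'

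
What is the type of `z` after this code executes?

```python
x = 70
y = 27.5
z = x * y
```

int * float = float

float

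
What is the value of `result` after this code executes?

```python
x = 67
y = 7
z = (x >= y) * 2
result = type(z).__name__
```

x is int; y is int; z is int; result = 'int'

'int'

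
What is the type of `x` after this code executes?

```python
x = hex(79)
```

hex() returns str representation

str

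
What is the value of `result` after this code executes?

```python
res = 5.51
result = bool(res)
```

res = 5.51; result = True

True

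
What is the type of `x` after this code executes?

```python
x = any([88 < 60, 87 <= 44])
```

any() returns bool

bool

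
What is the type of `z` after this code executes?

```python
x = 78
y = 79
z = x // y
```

int // int = int

int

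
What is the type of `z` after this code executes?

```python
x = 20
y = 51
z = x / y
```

int / int = float

float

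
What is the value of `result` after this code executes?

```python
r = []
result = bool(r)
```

r = []; result = False

False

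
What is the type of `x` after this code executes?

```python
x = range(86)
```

range() returns a range object

range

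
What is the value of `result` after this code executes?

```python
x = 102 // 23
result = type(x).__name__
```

x is int; result = 'int'

'int'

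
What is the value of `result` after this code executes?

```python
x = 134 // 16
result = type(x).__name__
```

x is int; result = 'int'

'int'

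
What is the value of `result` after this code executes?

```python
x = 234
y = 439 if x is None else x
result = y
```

x = 234; y = 234; result = 234

234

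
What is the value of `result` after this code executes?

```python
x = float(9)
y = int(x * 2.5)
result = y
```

x = 9.0; y = 22; result = 22

22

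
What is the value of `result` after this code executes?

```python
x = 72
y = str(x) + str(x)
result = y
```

x = 72; y = '7272'; result = '7272'

'7272'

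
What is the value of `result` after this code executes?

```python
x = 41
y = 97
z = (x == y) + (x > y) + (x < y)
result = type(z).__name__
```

x is int; y is int; z is int; result = 'int'

'int'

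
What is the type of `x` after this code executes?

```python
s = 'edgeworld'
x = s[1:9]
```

Slicing a str returns str

str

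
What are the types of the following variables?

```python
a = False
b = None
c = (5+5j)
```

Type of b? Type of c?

b is assigned None, whose type is NoneType; c is assigned (5+5j), an int plus an imaginary literal (j suffix), which evaluates to complex

NoneType, complex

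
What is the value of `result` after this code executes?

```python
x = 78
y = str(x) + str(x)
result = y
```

x = 78; y = '7878'; result = '7878'

'7878'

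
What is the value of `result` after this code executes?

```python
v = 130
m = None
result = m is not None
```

v = 130; m = None; result = False

False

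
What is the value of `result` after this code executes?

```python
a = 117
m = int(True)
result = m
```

a = 117; m = 1; result = 1

1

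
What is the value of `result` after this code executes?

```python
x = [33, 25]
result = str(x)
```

x = [33, 25]; result = '[33, 25]'

'[33, 25]'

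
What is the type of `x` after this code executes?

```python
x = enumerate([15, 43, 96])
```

enumerate() returns an enumerate object

enumerate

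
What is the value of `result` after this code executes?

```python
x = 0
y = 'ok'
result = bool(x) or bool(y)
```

x = 0; y = 'ok'; result = True

True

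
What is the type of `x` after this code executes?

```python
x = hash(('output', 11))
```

hash() returns int

int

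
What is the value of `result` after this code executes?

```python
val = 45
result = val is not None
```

val = 45; result = True

True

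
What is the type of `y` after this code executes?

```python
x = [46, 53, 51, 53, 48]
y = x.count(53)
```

list.count() returns int

int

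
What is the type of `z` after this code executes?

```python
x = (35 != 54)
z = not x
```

'not' returns bool

bool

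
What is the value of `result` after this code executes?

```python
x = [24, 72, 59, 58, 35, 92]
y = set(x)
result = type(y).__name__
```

x is list; y is set; result = 'set'

'set'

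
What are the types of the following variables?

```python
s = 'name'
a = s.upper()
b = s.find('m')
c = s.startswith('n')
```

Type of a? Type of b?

upper() returns str; find() returns int

str, int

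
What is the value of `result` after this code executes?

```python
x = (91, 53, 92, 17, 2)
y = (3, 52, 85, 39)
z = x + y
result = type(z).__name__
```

x is tuple; y is tuple; z is tuple; result = 'tuple'

'tuple'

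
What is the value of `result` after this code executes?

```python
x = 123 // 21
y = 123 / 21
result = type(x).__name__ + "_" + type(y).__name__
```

x is int; y is float; result = 'int_float'

'int_float'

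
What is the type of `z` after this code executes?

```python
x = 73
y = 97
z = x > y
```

Comparison returns bool

bool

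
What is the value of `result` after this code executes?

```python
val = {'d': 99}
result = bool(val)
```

val = {'d': 99}; result = True

True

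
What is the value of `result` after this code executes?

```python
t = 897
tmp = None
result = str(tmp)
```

t = 897; tmp = None; result = 'None'

'None'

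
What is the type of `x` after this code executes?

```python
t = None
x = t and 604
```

'and' returns first falsy value (None)

NoneType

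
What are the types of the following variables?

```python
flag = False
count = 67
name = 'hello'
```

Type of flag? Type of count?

flag is assigned the constant False, which has type bool; count is assigned a bare integer (no decimal point), so it is an int

bool, int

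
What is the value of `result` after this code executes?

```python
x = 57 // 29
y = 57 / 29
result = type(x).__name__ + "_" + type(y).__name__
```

x is int; y is float; result = 'int_float'

'int_float'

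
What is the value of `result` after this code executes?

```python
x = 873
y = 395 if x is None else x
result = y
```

x = 873; y = 873; result = 873

873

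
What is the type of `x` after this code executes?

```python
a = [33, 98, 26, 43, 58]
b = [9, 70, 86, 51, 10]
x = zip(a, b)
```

zip() returns a zip object

zip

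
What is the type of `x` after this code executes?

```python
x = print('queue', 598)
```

print() returns None

NoneType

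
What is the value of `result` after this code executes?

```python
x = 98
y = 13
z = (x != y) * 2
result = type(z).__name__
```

x is int; y is int; z is int; result = 'int'

'int'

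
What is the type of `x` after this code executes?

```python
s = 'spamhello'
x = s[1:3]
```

Slicing a str returns str

str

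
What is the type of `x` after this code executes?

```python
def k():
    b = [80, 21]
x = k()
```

Function without return returns None

NoneType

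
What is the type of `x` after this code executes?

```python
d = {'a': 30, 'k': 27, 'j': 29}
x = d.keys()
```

.keys() returns dict_keys view

dict_keys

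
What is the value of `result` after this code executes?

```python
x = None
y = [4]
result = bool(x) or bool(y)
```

x = None; y = [4]; result = True

True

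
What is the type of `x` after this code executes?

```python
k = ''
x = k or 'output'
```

'or' returns first truthy value (str)

str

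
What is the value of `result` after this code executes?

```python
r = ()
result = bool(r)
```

r = (); result = False

False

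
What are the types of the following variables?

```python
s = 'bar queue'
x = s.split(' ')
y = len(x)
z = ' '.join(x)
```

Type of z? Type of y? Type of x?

str.join() returns str; len() returns int; str.split() returns list

str, int, list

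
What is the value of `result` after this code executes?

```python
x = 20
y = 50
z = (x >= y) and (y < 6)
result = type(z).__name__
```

x is int; y is int; z is bool; result = 'bool'

'bool'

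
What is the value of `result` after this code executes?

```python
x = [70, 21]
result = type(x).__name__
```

x is list; result = 'list'

'list'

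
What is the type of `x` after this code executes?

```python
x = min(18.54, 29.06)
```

min() of floats returns float

float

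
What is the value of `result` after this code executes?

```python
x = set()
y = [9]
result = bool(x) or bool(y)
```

x = set(); y = [9]; result = True

True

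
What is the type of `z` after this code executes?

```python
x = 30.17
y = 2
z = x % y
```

float % int = float

float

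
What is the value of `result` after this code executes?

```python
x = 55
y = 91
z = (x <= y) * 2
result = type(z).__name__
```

x is int; y is int; z is int; result = 'int'

'int'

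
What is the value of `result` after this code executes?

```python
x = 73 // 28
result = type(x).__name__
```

x is int; result = 'int'

'int'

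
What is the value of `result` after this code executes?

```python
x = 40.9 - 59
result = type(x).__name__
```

x is float; result = 'float'

'float'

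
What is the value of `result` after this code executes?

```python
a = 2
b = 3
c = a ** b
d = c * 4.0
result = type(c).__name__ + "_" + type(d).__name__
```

a is int; b is int; c is int; d is float; result = 'int_float'

'int_float'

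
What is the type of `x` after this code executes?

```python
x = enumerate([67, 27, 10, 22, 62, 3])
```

enumerate() returns an enumerate object

enumerate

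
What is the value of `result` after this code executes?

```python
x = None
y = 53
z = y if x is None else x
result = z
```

x = None; y = 53; z = 53; result = 53

53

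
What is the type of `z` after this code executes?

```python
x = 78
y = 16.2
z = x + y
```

int + float = float

float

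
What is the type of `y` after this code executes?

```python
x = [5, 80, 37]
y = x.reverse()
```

list.reverse() returns None

NoneType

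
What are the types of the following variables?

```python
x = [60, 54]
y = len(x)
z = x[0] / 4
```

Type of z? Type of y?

int / int = float; len() returns int

float, int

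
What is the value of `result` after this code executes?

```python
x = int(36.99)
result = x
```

x = 36; result = 36

36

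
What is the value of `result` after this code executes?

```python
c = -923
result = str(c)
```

c = -923; result = '-923'

'-923'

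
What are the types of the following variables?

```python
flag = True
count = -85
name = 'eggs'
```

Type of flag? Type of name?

flag is assigned the constant True, which has type bool; name is assigned a quoted string literal, so it is a str

bool, str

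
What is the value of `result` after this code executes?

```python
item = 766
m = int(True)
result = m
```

item = 766; m = 1; result = 1

1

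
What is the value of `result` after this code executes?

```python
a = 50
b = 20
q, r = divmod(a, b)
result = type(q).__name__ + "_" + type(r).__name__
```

a is int; b is int; q is int; r is int; result = 'int_int'

'int_int'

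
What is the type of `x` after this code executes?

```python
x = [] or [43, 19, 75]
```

'or' returns first truthy value (list)

list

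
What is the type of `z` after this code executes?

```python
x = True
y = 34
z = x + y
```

bool + int = int (bool is subclass of int)

int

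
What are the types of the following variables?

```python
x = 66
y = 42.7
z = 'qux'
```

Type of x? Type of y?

x is assigned a bare integer (no decimal point), so it is an int; y is assigned a number with a decimal point, so it is a float

int, float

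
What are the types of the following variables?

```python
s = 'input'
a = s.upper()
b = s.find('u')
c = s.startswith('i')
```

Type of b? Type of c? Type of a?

find() returns int; startswith() returns bool; upper() returns str

int, bool, str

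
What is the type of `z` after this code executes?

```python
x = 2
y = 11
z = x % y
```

int % int = int

int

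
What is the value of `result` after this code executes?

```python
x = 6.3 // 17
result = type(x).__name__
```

x is float; result = 'float'

'float'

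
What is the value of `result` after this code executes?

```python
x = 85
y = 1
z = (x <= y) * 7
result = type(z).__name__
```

x is int; y is int; z is int; result = 'int'

'int'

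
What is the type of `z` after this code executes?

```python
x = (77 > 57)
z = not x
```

'not' returns bool

bool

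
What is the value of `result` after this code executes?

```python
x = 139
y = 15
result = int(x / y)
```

x = 139; y = 15; result = 9

9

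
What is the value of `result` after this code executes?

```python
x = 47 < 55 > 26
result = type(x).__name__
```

x is bool; result = 'bool'

'bool'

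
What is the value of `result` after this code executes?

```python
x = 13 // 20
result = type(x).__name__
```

x is int; result = 'int'

'int'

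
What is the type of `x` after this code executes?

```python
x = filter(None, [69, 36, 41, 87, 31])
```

filter() returns a filter object

filter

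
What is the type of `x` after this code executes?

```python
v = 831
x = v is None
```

'is' comparison returns bool

bool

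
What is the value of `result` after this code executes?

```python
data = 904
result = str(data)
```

data = 904; result = '904'

'904'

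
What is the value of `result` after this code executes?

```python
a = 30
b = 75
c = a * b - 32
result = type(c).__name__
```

a is int; b is int; c is int; result = 'int'

'int'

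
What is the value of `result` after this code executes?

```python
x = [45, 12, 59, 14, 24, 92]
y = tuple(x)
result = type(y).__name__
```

x is list; y is tuple; result = 'tuple'

'tuple'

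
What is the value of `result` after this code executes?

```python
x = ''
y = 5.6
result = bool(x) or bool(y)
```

x = ''; y = 5.6; result = True

True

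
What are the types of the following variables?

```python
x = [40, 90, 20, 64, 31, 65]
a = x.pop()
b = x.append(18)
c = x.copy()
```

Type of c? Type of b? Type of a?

copy() returns list; append() returns None; pop() returns element

list, NoneType, int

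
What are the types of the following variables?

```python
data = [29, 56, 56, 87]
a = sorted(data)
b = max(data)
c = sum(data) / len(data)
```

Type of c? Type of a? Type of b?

int / int = float; sorted() returns list; max of ints returns int

float, list, int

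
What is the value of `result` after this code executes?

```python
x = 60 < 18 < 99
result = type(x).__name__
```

x is bool; result = 'bool'

'bool'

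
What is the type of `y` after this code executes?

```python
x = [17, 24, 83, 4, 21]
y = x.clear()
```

list.clear() returns None

NoneType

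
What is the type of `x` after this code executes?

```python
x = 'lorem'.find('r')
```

str.find() returns int index

int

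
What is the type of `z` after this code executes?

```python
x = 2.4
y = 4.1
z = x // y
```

float // float = float

float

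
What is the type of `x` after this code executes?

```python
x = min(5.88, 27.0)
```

min() of floats returns float

float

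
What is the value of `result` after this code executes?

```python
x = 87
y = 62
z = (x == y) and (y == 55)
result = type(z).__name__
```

x is int; y is int; z is bool; result = 'bool'

'bool'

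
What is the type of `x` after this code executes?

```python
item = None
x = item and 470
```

'and' returns first falsy value (None)

NoneType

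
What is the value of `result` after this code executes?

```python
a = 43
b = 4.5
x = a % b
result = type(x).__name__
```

a is int; b is float; x is float; result = 'float'

'float'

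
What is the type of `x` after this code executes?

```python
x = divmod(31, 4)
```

divmod() returns tuple of (quotient, remainder)

tuple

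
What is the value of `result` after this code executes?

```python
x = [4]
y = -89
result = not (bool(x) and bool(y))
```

x = [4]; y = -89; result = False

False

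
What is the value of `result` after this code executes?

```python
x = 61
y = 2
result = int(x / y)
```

x = 61; y = 2; result = 30

30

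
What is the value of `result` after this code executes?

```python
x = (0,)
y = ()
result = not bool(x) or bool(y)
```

x = (0,); y = (); result = False

False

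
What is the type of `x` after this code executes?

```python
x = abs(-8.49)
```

abs() of float returns float

float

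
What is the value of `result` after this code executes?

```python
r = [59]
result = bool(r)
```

r = [59]; result = True

True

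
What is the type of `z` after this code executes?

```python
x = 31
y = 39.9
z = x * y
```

int * float = float

float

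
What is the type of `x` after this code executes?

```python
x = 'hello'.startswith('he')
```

str.startswith() returns bool

bool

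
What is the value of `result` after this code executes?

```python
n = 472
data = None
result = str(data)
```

n = 472; data = None; result = 'None'

'None'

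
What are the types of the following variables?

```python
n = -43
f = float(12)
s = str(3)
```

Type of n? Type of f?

n is assigned a bare integer (no decimal point), so it is an int; f is assigned the result of calling float(), which returns a float

int, float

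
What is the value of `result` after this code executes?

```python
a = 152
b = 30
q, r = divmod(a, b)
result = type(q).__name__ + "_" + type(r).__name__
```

a is int; b is int; q is int; r is int; result = 'int_int'

'int_int'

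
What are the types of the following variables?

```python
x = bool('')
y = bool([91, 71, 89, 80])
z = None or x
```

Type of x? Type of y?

bool() returns bool; bool() returns bool

bool, bool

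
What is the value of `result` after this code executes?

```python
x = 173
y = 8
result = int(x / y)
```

x = 173; y = 8; result = 21

21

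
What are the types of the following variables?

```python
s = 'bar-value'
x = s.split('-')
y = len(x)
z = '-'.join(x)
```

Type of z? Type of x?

str.join() returns str; str.split() returns list

str, list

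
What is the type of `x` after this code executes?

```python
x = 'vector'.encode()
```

str.encode() returns bytes

bytes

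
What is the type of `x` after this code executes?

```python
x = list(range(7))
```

list(range()) returns list

list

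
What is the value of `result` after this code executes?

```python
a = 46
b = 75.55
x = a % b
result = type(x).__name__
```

a is int; b is float; x is float; result = 'float'

'float'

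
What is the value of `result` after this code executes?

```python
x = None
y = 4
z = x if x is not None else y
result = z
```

x = None; y = 4; z = 4; result = 4

4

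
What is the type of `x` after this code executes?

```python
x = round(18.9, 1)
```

round() with decimal places returns float

float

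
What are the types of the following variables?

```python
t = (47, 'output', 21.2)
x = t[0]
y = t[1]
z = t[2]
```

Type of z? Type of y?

tuple[2] is float; tuple[1] is str

float, str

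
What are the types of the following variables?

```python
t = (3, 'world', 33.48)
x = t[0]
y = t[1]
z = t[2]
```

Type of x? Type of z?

tuple[0] is int; tuple[2] is float

int, float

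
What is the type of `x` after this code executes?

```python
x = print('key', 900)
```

print() returns None

NoneType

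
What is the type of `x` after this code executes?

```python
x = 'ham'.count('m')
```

str.count() returns int

int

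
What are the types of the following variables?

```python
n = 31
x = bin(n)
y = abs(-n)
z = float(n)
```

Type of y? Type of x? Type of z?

abs() of int returns int; bin() returns str; float() returns float

int, str, float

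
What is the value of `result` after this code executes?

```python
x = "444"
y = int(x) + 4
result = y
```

x = '444'; y = 448; result = 448

448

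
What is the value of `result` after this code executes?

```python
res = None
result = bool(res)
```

res = None; result = False

False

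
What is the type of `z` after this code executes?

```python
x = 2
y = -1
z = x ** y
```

int ** negative = float

float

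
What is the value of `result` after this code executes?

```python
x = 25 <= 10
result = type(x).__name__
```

x is bool; result = 'bool'

'bool'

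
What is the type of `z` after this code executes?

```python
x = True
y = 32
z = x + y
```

bool + int = int (bool is subclass of int)

int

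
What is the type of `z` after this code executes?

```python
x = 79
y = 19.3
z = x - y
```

int - float = float

float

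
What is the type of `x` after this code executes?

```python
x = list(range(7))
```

list(range()) returns list

list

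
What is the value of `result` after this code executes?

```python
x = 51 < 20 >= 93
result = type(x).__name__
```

x is bool; result = 'bool'

'bool'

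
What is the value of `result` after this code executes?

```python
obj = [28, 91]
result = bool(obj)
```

obj = [28, 91]; result = True

True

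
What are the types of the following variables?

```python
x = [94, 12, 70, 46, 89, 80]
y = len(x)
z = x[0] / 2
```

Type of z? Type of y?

int / int = float; len() returns int

float, int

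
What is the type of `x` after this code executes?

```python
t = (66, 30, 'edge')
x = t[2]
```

Index 2 of tuple is a str literal

str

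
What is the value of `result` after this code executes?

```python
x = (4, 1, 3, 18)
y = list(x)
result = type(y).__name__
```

x is tuple; y is list; result = 'list'

'list'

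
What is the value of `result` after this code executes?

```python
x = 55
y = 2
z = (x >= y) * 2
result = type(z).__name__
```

x is int; y is int; z is int; result = 'int'

'int'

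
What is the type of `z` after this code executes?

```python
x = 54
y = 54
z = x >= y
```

Comparison returns bool

bool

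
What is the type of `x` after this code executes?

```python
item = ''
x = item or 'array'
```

'or' returns first truthy value (str)

str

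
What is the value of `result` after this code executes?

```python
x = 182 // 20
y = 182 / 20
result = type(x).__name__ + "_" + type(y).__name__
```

x is int; y is float; result = 'int_float'

'int_float'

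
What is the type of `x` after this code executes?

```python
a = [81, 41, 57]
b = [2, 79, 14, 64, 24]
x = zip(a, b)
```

zip() returns a zip object

zip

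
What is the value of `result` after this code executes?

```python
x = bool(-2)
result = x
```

x = True; result = True

True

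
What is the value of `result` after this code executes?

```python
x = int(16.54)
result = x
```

x = 16; result = 16

16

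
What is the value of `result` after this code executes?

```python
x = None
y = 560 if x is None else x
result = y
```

x = None; y = 560; result = 560

560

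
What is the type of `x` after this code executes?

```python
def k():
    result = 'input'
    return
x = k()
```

Bare return returns None

NoneType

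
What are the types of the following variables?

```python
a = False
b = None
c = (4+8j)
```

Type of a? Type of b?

a is assigned the constant False, which has type bool; b is assigned None, whose type is NoneType

bool, NoneType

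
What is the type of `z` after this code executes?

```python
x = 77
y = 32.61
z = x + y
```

int + float = float

float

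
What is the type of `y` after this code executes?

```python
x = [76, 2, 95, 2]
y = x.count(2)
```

list.count() returns int

int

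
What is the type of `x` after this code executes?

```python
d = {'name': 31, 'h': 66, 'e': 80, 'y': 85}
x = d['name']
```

Accessing dict[str, int] with str key returns int

int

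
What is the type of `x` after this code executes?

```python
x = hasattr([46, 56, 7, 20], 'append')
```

hasattr() returns bool

bool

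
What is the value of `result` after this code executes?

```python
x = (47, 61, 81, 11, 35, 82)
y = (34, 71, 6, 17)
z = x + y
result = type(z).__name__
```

x is tuple; y is tuple; z is tuple; result = 'tuple'

'tuple'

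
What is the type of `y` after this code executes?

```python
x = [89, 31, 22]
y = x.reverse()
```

list.reverse() returns None

NoneType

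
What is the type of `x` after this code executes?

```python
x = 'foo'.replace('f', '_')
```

str.replace() returns str

str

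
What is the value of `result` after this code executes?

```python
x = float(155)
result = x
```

x = 155.0; result = 155.0

155.0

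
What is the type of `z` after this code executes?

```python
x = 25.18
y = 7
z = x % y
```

float % int = float

float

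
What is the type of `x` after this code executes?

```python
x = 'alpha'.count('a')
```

str.count() returns int

int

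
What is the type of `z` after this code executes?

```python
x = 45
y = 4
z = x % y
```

int % int = int

int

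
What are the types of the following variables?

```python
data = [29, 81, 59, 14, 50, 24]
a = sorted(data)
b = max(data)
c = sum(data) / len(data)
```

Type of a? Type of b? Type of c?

sorted() returns list; max of ints returns int; int / int = float

list, int, float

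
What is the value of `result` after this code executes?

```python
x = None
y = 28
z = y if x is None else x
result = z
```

x = None; y = 28; z = 28; result = 28

28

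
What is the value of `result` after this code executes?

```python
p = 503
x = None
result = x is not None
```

p = 503; x = None; result = False

False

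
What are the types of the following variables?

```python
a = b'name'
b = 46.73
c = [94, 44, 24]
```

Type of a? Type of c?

a is assigned a bytes literal (b'...' prefix); c is assigned a list literal (square brackets)

bytes, list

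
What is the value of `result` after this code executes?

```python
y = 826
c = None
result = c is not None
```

y = 826; c = None; result = False

False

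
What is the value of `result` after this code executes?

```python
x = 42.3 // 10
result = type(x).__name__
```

x is float; result = 'float'

'float'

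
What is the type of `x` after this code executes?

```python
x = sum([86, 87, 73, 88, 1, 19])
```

sum() of ints returns int

int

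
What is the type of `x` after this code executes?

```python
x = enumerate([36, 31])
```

enumerate() returns an enumerate object

enumerate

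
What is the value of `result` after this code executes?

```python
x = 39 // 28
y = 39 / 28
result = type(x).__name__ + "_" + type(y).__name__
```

x is int; y is float; result = 'int_float'

'int_float'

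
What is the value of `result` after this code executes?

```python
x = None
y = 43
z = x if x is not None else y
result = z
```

x = None; y = 43; z = 43; result = 43

43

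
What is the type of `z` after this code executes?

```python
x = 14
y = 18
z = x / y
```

int / int = float

float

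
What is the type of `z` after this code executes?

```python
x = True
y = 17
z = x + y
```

bool + int = int (bool is subclass of int)

int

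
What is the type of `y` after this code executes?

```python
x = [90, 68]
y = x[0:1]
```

Slicing a list returns a list

list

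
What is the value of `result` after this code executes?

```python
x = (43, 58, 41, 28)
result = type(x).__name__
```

x is tuple; result = 'tuple'

'tuple'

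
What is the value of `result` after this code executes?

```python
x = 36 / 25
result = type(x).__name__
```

x is float; result = 'float'

'float'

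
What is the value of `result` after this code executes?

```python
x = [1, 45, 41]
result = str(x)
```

x = [1, 45, 41]; result = '[1, 45, 41]'

'[1, 45, 41]'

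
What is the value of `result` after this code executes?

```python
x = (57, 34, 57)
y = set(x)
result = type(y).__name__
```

x is tuple; y is set; result = 'set'

'set'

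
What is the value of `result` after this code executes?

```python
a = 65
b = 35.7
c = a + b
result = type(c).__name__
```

a is int; b is float; c is float; result = 'float'

'float'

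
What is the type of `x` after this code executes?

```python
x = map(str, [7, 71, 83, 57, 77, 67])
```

map() returns a map object

map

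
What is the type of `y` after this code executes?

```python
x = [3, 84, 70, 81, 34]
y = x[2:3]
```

Slicing a list returns a list

list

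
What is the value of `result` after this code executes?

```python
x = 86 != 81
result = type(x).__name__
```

x is bool; result = 'bool'

'bool'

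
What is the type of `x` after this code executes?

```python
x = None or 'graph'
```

'or' with None returns the other truthy value (str)

str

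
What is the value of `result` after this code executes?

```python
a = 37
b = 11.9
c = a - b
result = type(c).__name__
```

a is int; b is float; c is float; result = 'float'

'float'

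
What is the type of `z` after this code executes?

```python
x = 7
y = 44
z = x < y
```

Comparison returns bool

bool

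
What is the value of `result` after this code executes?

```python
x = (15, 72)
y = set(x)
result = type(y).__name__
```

x is tuple; y is set; result = 'set'

'set'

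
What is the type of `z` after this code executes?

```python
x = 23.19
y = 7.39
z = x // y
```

float // float = float

float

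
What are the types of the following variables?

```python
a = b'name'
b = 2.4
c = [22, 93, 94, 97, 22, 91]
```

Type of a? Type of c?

a is assigned a bytes literal (b'...' prefix); c is assigned a list literal (square brackets)

bytes, list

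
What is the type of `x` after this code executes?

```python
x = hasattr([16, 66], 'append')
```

hasattr() returns bool

bool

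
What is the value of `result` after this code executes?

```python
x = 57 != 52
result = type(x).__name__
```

x is bool; result = 'bool'

'bool'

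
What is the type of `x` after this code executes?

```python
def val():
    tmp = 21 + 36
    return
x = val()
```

Bare return returns None

NoneType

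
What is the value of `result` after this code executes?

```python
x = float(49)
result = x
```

x = 49.0; result = 49.0

49.0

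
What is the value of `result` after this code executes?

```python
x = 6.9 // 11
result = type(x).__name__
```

x is float; result = 'float'

'float'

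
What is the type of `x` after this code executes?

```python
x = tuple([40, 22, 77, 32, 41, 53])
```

tuple() constructor returns tuple

tuple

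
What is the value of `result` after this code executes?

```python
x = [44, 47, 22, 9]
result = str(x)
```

x = [44, 47, 22, 9]; result = '[44, 47, 22, 9]'

'[44, 47, 22, 9]'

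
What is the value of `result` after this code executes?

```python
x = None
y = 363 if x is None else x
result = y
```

x = None; y = 363; result = 363

363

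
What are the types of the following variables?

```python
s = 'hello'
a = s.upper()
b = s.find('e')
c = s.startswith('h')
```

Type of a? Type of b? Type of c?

upper() returns str; find() returns int; startswith() returns bool

str, int, bool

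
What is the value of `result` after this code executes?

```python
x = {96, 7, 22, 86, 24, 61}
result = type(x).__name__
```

x is set; result = 'set'

'set'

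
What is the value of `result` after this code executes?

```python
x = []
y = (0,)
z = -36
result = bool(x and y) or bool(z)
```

x = []; y = (0,); z = -36; result = True

True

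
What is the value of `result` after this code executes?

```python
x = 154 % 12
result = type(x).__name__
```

x is int; result = 'int'

'int'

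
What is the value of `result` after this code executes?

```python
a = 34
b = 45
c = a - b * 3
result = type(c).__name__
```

a is int; b is int; c is int; result = 'int'

'int'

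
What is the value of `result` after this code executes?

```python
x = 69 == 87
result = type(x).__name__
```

x is bool; result = 'bool'

'bool'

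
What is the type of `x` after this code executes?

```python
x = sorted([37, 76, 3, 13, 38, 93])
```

sorted() always returns list

list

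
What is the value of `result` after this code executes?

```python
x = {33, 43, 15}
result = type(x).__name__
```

x is set; result = 'set'

'set'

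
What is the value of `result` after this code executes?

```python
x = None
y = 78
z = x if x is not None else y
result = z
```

x = None; y = 78; z = 78; result = 78

78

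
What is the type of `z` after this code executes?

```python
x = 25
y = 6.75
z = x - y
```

int - float = float

float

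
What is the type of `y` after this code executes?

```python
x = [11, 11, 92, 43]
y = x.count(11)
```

list.count() returns int

int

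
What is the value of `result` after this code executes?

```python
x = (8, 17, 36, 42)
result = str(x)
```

x = (8, 17, 36, 42); result = '(8, 17, 36, 42)'

'(8, 17, 36, 42)'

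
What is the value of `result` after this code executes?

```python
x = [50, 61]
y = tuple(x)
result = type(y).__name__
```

x is list; y is tuple; result = 'tuple'

'tuple'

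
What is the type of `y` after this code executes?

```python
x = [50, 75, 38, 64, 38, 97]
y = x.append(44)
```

list.append() returns None (mutates in place)

NoneType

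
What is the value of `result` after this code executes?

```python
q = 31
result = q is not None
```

q = 31; result = True

True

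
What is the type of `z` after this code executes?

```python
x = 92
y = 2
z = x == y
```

Equality comparison returns bool

bool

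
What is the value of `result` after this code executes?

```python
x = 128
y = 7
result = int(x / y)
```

x = 128; y = 7; result = 18

18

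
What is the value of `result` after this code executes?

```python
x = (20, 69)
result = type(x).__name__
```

x is tuple; result = 'tuple'

'tuple'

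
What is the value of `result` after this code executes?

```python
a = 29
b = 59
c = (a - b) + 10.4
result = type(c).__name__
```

a is int; b is int; c is float; result = 'float'

'float'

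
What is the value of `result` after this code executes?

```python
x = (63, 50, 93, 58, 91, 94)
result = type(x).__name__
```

x is tuple; result = 'tuple'

'tuple'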